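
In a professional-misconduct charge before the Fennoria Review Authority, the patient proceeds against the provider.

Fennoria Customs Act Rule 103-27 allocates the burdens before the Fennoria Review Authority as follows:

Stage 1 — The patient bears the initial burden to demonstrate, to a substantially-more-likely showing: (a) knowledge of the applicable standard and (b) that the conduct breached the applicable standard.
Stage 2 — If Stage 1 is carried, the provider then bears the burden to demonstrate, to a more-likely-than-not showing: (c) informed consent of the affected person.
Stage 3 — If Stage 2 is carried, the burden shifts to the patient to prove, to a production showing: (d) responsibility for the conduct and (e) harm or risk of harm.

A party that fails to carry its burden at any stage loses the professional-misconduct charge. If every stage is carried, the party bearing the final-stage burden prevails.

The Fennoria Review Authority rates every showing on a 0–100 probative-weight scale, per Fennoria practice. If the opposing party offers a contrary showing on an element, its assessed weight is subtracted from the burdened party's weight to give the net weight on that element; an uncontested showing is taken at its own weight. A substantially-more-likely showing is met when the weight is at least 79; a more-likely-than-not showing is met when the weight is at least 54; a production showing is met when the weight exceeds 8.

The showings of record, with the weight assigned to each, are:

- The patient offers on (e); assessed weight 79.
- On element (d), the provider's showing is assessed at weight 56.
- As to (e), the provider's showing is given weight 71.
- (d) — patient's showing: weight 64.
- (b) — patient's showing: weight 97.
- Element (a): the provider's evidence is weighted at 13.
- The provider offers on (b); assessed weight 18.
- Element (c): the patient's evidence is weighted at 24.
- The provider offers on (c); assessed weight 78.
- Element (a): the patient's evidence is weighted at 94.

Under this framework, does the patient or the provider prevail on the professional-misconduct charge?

Stage 1 (patient, a substantially-more-likely showing, weight is at least 79): (a) net 94−13=81 ≥ 79 — meets; (b) net 97−18=79 ≥ 79 — meets.
  Stage 1 carried; the burden shifts to the provider.
Stage 2 (provider, a more-likely-than-not showing, weight is at least 54): (c) net 78−24=54 ≥ 54 — meets.
  The provider carries Stage 2; the patient now bears the burden.
Stage 3 (patient, a production showing, weight exceeds 8): (d) net 64−56=8 ≤ 8 — fails; (e) net 79−71=8 ≤ 8 — fails.
  The patient does not carry Stage 3.
The provider prevails.

provider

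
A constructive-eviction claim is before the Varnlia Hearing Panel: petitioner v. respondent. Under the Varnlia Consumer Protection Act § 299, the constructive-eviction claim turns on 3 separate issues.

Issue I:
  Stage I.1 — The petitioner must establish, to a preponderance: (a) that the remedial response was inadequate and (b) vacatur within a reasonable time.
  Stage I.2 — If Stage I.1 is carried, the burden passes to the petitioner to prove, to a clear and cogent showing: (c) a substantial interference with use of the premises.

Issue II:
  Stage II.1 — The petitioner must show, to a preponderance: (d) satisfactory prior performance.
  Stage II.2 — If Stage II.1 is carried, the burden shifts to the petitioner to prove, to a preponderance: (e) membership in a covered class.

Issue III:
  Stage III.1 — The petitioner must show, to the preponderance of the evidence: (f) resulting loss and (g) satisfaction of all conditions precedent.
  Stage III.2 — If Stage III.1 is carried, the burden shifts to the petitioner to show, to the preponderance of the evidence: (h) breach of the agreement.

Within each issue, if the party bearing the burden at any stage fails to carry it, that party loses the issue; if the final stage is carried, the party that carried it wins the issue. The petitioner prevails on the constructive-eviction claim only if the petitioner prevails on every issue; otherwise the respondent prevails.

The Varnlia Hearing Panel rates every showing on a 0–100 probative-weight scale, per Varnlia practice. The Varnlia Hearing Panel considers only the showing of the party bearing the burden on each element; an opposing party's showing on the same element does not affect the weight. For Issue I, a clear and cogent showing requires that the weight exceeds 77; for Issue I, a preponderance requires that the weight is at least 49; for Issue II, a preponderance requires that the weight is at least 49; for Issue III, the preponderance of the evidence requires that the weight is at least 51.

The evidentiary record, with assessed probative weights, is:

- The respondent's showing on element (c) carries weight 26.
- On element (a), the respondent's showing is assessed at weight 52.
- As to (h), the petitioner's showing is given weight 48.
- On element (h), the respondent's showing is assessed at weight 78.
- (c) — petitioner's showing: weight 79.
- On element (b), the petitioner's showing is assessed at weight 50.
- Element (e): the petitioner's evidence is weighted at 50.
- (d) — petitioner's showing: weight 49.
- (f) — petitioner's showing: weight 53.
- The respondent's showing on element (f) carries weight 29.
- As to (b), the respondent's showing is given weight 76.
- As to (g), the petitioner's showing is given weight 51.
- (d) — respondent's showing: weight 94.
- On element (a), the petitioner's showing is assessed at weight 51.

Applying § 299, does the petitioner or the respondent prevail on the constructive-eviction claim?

— Issue I —
Stage I.1 (petitioner, a preponderance, weight is at least 49): (a) 51 (respondent's 52 disregarded) ≥ 49 — meets; (b) 50 (respondent's 76 disregarded) ≥ 49 — meets.
  Stage I.1 is satisfied; the petitioner continues to bear the burden.
Stage I.2 (petitioner, a clear and cogent showing, weight exceeds 77): (c) 79 (respondent's 26 disregarded) > 77 — meets.
  All elements met at the final stage.
With every stage satisfied, the petitioner prevails on this issue.
— Issue II —
Stage II.1 — burden on petitioner; standard: a preponderance (weight is at least 49).
    (d): 49 (respondent's 94 disregarded) ≥ 49 [met]
  Stage II.1 carried; the burden remains with the petitioner.
Stage II.2 — burden on petitioner; standard: a preponderance (weight is at least 49).
    (e): 50 ≥ 49 [met]
  All elements met at the final stage.
With every stage satisfied, the petitioner prevails on this issue.
— Issue III —
Stage III.1 — burden on petitioner; standard: the preponderance of the evidence (weight is at least 51).
    (f): 53 (respondent's 29 disregarded) ≥ 51 [met]
    (g): 51 ≥ 51 [met]
  Stage III.1 is satisfied; the petitioner continues to bear the burden.
Stage III.2 — burden on petitioner; standard: the preponderance of the evidence (weight is at least 51).
    (h): 48 (respondent's 78 disregarded) < 51 [not met]
  Stage III.2 not carried; the petitioner fails its burden.
So the respondent prevails on this issue.
Per-issue: Issue I → petitioner; Issue II → petitioner; Issue III → respondent. The petitioner must prevail on every issue; overall, the respondent prevails.

respondent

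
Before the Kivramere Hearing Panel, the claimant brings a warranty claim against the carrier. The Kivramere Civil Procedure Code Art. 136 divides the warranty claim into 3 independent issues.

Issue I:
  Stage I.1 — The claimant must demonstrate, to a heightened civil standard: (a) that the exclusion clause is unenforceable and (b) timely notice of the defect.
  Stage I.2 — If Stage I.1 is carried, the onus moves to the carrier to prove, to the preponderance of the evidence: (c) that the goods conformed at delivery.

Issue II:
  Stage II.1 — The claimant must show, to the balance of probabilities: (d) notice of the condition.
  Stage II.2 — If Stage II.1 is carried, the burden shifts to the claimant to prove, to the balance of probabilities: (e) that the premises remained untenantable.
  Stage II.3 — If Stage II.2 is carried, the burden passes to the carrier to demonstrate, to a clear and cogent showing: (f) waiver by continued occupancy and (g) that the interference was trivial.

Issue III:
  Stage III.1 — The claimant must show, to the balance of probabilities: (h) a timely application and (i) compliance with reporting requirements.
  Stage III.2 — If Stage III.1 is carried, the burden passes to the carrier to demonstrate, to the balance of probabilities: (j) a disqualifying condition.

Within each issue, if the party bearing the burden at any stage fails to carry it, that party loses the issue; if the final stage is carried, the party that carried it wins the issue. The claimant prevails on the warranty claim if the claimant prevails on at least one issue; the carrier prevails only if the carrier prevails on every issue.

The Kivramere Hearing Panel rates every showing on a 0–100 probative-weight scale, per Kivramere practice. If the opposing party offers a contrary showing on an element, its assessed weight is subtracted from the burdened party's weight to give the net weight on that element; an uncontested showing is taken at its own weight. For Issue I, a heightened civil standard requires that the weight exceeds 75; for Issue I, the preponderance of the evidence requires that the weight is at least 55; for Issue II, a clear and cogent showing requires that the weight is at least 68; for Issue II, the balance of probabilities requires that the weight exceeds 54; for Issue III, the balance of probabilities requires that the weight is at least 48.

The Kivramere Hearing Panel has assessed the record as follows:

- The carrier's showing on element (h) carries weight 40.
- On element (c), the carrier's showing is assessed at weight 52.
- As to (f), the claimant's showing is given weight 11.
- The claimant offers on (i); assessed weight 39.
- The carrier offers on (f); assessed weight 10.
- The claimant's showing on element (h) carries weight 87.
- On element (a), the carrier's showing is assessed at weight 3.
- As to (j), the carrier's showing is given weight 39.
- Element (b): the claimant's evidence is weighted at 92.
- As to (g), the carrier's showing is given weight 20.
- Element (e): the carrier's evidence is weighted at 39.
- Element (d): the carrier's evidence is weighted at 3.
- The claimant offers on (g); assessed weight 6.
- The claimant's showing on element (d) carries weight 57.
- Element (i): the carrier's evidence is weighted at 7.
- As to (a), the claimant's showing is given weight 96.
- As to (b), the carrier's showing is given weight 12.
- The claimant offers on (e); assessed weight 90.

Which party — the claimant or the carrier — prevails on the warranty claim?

claimant

— Issue I —
At Stage I.1 the claimant must meet a heightened civil standard (weight exceeds 75): on (a) the weight is 96 less the opposing 3 gives net 93, which does exceed 75, so (a) meets the standard; on (b) the weight is 92 less the opposing 12 gives net 80, > 75, so (b) meets the standard.
  Stage I.1 is satisfied; the onus moves to the carrier.
At Stage I.2 the carrier must meet the preponderance of the evidence (weight is at least 55): on (c) the weight is 52, < 55, so (c) does not meet the standard.
  Stage I.2 not carried; the carrier fails its burden.
The claimant prevails on this issue.
— Issue II —
Stage II.1 — burden on claimant; standard: the balance of probabilities (weight exceeds 54).
    (d): 57 − 3 = 54 ≤ 54 [not met]
  The claimant does not carry Stage II.1.
So the carrier prevails on this issue.
— Issue III —
At Stage III.1 the claimant must meet the balance of probabilities (weight is at least 48): on (h) the weight is 87 less the opposing 40 gives net 47, which does not reach 48, so (h) does not meet the standard; on (i) the weight is 39 less the opposing 7 gives net 32, < 48, so (i) does not meet the standard.
  The claimant does not carry Stage III.1.
The carrier prevails on this issue.
Per-issue: Issue I → claimant; Issue II → carrier; Issue III → carrier. The claimant must prevail on at least one issue; overall, the claimant prevails.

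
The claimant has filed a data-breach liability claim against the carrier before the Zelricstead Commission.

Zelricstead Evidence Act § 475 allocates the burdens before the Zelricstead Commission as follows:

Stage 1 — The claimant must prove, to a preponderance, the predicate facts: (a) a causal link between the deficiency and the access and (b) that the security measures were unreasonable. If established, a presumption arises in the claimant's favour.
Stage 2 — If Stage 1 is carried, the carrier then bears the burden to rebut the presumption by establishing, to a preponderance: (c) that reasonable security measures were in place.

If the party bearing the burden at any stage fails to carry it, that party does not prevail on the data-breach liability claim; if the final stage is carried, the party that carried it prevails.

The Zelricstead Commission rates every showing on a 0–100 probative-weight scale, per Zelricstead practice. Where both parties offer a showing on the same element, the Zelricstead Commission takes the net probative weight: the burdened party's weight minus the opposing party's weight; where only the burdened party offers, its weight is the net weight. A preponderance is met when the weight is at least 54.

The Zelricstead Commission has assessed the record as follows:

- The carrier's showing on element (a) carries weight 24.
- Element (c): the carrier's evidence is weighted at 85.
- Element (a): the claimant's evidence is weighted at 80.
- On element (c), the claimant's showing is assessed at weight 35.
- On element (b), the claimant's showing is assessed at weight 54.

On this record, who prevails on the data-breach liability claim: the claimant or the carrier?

claimant

Stage 1 (claimant, a preponderance, weight is at least 54): (a) net 80−24=56 ≥ 54 — meets; (b) 54 ≥ 54 — meets.
  Stage 1 carried; the burden shifts to the carrier.
Stage 2 (carrier, a preponderance, weight is at least 54): (c) net 85−35=50 < 54 — fails.
  Stage 2 not carried; the carrier fails its burden.
The claimant prevails.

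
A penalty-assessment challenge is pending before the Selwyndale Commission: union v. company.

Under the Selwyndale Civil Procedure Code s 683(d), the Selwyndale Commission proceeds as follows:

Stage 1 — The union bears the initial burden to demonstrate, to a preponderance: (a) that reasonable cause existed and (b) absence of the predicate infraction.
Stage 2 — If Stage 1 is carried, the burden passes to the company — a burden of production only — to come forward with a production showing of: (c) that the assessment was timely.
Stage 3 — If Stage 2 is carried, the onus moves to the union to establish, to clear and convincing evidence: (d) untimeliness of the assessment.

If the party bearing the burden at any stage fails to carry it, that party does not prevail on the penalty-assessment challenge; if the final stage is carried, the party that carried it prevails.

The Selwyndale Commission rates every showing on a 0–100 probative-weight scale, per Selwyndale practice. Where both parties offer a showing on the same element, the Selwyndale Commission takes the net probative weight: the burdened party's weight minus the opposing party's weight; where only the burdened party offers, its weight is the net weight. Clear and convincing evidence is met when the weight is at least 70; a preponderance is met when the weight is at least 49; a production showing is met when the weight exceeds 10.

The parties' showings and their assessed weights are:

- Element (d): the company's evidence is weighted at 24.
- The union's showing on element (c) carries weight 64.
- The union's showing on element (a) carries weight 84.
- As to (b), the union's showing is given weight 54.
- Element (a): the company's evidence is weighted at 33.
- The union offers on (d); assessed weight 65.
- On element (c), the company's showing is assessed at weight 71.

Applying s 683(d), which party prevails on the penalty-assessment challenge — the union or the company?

Stage 1 (union, a preponderance, weight is at least 49): (a) net 84−33=51 ≥ 49 — meets; (b) 54 ≥ 49 — meets.
  Stage 1 carried; the burden shifts to the company.
Stage 2 (company, a production showing, weight exceeds 10): (c) net 71−64=7 ≤ 10 — fails.
  Not every element is met, so the company fails to carry Stage 2.
The analysis ends at Stage 2; the union prevails.

union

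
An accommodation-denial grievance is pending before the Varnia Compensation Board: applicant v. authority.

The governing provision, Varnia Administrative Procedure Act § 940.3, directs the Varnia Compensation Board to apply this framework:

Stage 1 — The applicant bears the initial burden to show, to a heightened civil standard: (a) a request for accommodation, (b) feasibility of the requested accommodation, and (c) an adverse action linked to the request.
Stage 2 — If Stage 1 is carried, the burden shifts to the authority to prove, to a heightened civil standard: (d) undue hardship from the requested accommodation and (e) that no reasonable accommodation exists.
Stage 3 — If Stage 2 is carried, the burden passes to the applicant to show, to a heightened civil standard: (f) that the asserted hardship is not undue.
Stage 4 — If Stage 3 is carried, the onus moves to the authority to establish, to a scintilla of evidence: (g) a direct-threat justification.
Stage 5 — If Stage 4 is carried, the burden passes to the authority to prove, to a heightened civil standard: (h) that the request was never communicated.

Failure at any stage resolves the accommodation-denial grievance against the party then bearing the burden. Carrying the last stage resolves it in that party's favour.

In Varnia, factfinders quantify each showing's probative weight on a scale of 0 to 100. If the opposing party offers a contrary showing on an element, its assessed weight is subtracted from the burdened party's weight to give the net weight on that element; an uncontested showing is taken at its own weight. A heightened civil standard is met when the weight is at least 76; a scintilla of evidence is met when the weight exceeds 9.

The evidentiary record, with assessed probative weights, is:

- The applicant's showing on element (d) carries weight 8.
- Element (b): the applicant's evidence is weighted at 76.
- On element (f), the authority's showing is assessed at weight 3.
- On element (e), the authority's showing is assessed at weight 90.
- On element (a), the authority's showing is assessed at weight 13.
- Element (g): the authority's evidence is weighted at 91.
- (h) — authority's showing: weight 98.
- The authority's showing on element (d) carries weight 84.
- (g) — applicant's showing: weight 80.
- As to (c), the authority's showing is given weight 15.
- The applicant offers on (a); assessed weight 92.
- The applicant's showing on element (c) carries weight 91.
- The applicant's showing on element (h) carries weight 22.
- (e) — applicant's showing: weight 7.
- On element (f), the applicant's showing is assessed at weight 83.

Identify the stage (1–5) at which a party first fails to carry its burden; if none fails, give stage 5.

stage 5

Stage 1 (applicant, a heightened civil standard, weight is at least 76): (a) net 92−13=79 ≥ 76 — meets; (b) 76 ≥ 76 — meets; (c) net 91−15=76 ≥ 76 — meets.
  Stage 1 carried; the burden shifts to the authority.
Stage 2 (authority, a heightened civil standard, weight is at least 76): (d) net 84−8=76 ≥ 76 — meets; (e) net 90−7=83 ≥ 76 — meets.
  Stage 2 carried; the burden shifts to the applicant.
Stage 3 (applicant, a heightened civil standard, weight is at least 76): (f) net 83−3=80 ≥ 76 — meets.
  Stage 3 carried; the burden shifts to the authority.
Stage 4 (authority, a scintilla of evidence, weight exceeds 9): (g) net 91−80=11 > 9 — meets.
  All elements met. The authority retains the burden for Stage 5.
Stage 5 (authority, a heightened civil standard, weight is at least 76): (h) net 98−22=76 ≥ 76 — meets.
  Stage 5 carried; the final stage is satisfied.
Every stage carried; the authority prevails.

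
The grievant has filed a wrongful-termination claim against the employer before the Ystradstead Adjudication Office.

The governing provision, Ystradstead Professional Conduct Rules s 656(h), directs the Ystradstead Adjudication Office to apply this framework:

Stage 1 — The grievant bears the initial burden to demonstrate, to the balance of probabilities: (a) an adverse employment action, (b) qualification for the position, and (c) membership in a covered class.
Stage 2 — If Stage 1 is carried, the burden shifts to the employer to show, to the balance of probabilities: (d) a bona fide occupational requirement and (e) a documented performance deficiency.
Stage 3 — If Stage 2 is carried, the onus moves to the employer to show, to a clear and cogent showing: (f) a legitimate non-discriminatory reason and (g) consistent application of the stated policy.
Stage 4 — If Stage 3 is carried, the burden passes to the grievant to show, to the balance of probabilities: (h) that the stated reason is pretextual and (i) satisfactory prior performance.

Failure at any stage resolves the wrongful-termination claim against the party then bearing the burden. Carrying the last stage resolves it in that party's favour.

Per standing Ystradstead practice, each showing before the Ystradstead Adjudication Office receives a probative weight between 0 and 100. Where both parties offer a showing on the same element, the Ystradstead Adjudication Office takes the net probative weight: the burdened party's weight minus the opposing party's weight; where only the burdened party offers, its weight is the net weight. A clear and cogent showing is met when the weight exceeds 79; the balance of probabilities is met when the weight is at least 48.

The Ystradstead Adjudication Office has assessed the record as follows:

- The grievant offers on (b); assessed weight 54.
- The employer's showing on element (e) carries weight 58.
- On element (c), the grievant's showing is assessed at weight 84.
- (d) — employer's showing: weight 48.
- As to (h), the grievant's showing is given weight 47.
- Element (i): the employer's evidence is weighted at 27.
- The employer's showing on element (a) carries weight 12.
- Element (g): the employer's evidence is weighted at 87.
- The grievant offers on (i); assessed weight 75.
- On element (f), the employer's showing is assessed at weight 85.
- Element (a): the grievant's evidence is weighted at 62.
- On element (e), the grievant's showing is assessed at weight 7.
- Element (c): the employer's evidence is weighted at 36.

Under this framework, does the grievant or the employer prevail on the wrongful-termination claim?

employer

Stage 1 (grievant, the balance of probabilities, weight is at least 48): (a) net 62−12=50 ≥ 48 — meets; (b) 54 ≥ 48 — meets; (c) net 84−36=48 ≥ 48 — meets.
  The grievant carries Stage 1; the employer now bears the burden.
Stage 2 (employer, the balance of probabilities, weight is at least 48): (d) 48 ≥ 48 — meets; (e) net 58−7=51 ≥ 48 — meets.
  All elements met. The employer retains the burden for Stage 3.
Stage 3 (employer, a clear and cogent showing, weight exceeds 79): (f) 85 > 79 — meets; (g) 87 > 79 — meets.
  Stage 3 is satisfied; the onus moves to the grievant.
Stage 4 (grievant, the balance of probabilities, weight is at least 48): (h) 47 < 48 — fails; (i) net 75−27=48 ≥ 48 — meets.
  Stage 4 not carried; the grievant fails its burden.
The analysis ends at Stage 4; the employer prevails.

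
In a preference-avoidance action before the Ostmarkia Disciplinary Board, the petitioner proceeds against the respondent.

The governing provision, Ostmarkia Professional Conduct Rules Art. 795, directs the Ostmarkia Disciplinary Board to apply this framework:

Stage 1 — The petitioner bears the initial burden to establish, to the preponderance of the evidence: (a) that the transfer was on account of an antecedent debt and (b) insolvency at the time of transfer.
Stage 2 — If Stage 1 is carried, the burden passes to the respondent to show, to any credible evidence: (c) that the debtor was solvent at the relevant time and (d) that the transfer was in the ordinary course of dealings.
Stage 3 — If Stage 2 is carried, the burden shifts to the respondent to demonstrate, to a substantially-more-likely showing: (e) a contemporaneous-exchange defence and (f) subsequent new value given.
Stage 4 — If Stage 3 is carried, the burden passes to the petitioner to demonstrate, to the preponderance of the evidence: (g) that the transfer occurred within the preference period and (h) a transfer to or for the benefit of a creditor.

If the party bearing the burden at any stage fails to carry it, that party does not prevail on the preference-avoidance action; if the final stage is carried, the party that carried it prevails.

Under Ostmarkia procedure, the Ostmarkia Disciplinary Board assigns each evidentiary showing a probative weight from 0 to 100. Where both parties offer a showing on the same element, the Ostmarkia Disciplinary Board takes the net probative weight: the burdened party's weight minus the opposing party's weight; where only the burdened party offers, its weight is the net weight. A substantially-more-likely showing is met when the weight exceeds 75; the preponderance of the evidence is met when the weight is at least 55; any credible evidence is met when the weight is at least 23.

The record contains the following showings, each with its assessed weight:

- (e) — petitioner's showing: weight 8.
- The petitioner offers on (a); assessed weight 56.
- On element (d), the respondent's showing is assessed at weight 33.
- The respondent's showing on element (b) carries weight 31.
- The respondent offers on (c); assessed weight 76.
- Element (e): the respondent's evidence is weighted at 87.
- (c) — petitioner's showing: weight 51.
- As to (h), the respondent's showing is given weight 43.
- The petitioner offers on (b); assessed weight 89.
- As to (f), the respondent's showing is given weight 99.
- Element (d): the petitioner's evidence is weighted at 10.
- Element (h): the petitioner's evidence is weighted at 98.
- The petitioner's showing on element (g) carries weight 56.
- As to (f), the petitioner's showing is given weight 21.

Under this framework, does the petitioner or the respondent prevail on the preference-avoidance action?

petitioner

Stage 1 — burden on petitioner; standard: the preponderance of the evidence (weight is at least 55).
    (a): 56 ≥ 55 [met]
    (b): 89 − 31 = 58 ≥ 55 [met]
  Stage 1 carried; the burden shifts to the respondent.
Stage 2 — burden on respondent; standard: any credible evidence (weight is at least 23).
    (c): 76 − 51 = 25 ≥ 23 [met]
    (d): 33 − 10 = 23 ≥ 23 [met]
  All elements met. The respondent retains the burden for Stage 3.
Stage 3 — burden on respondent; standard: a substantially-more-likely showing (weight exceeds 75).
    (e): 87 − 8 = 79 > 75 [met]
    (f): 99 − 21 = 78 > 75 [met]
  Stage 3 is satisfied; the onus moves to the petitioner.
Stage 4 — burden on petitioner; standard: the preponderance of the evidence (weight is at least 55).
    (g): 56 ≥ 55 [met]
    (h): 98 − 43 = 55 ≥ 55 [met]
  The petitioner carries the last stage.
All stages carried — the petitioner prevails.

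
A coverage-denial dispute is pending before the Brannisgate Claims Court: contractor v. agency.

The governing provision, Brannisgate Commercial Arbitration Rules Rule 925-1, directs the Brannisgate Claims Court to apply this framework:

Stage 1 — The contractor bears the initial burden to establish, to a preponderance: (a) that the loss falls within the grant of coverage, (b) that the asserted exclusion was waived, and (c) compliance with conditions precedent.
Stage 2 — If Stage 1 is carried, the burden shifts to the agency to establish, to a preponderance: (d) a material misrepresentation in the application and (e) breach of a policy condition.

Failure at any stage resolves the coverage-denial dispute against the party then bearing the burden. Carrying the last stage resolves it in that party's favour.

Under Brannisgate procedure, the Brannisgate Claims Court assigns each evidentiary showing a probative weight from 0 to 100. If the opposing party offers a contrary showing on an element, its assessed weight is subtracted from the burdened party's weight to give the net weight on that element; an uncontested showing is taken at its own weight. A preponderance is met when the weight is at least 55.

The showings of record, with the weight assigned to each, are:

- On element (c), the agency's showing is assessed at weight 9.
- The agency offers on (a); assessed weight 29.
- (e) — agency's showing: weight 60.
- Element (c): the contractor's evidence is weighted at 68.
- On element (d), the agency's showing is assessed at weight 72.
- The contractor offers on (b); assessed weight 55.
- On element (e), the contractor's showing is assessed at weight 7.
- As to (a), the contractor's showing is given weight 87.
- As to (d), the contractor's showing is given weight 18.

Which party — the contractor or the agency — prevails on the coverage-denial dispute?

contractor

Stage 1 (contractor, a preponderance, weight is at least 55): (a) net 87−29=58 ≥ 55 — meets; (b) 55 ≥ 55 — meets; (c) net 68−9=59 ≥ 55 — meets.
  All elements met. The burden passes to the agency.
Stage 2 (agency, a preponderance, weight is at least 55): (d) net 72−18=54 < 55 — fails; (e) net 60−7=53 < 55 — fails.
  The agency does not carry Stage 2.
The analysis ends at Stage 2; the contractor prevails.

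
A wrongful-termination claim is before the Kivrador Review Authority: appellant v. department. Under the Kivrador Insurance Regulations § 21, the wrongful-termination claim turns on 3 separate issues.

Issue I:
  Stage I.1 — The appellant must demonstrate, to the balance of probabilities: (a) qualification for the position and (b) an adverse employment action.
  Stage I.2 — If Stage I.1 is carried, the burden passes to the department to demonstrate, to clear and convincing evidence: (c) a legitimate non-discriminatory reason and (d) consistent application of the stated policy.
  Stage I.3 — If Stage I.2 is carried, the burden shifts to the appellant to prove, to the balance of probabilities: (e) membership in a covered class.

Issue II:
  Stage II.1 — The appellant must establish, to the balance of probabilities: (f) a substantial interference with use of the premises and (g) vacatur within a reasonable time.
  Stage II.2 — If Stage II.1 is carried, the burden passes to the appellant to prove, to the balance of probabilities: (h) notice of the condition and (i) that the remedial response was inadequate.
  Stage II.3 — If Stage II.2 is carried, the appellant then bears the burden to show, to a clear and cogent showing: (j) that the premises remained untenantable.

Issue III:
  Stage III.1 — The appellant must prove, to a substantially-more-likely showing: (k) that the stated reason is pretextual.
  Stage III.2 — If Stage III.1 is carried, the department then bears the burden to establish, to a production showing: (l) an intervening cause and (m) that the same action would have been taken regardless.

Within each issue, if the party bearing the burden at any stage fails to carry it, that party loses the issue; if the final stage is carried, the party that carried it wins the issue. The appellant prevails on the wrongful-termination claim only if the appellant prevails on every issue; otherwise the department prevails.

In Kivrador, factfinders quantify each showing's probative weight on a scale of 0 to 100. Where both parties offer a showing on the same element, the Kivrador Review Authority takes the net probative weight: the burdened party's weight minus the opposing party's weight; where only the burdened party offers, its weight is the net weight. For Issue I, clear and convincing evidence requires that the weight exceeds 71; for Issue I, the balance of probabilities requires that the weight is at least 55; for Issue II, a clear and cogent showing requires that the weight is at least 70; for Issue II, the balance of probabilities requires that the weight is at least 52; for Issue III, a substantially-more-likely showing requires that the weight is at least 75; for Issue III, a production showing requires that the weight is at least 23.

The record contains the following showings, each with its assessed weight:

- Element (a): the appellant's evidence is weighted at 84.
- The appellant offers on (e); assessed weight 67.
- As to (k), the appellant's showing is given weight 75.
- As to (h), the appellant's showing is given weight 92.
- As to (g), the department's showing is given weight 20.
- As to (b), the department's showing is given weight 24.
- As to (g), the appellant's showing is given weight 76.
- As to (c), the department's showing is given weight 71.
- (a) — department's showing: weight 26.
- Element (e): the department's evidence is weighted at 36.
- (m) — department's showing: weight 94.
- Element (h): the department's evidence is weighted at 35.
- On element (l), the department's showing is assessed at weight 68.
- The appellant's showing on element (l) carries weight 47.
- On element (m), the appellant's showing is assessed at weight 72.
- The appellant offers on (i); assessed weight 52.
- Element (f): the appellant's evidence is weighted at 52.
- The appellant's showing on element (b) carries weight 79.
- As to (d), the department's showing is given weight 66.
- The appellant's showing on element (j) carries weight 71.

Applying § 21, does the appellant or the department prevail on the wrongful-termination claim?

appellant

— Issue I —
Stage I.1 (appellant, the balance of probabilities, weight is at least 55): (a) net 84−26=58 ≥ 55 — meets; (b) net 79−24=55 ≥ 55 — meets.
  Stage I.1 carried; the burden shifts to the department.
Stage I.2 (department, clear and convincing evidence, weight exceeds 71): (c) 71 ≤ 71 — fails; (d) 66 ≤ 71 — fails.
  The department does not carry Stage I.2.
The analysis ends at Stage I.2; the appellant prevails on this issue.
— Issue II —
At Stage II.1 the appellant must meet the balance of probabilities (weight is at least 52): on (f) the weight is 52, which does reach 52, so (f) meets the standard; on (g) the weight is 76 less the opposing 20 gives net 56, ≥ 52, so (g) meets the standard.
  All elements met. The appellant retains the burden for Stage II.2.
At Stage II.2 the appellant must meet the balance of probabilities (weight is at least 52): on (h) the weight is 92 less the opposing 35 gives net 57, ≥ 52, so (h) meets the standard; on (i) the weight is 52, which does reach 52, so (i) meets the standard.
  Stage II.2 carried; the burden remains with the appellant.
At Stage II.3 the appellant must meet a clear and cogent showing (weight is at least 70): on (j) the weight is 71, which does reach 70, so (j) meets the standard.
  All elements met at the final stage.
All stages carried — the appellant prevails on this issue.
— Issue III —
At Stage III.1 the appellant must meet a substantially-more-likely showing (weight is at least 75): on (k) the weight is 75, which does reach 75, so (k) meets the standard.
  Stage III.1 is satisfied; the onus moves to the department.
At Stage III.2 the department must meet a production showing (weight is at least 23): on (l) the weight is 68 less the opposing 47 gives net 21, which does not reach 23, so (l) does not meet the standard; on (m) the weight is 94 less the opposing 72 gives net 22, which does not reach 23, so (m) does not meet the standard.
  Not every element is met, so the department fails to carry Stage III.2.
The analysis ends at Stage III.2; the appellant prevails on this issue.
Per-issue: Issue I → appellant; Issue II → appellant; Issue III → appellant. The appellant must prevail on every issue; overall, the appellant prevails.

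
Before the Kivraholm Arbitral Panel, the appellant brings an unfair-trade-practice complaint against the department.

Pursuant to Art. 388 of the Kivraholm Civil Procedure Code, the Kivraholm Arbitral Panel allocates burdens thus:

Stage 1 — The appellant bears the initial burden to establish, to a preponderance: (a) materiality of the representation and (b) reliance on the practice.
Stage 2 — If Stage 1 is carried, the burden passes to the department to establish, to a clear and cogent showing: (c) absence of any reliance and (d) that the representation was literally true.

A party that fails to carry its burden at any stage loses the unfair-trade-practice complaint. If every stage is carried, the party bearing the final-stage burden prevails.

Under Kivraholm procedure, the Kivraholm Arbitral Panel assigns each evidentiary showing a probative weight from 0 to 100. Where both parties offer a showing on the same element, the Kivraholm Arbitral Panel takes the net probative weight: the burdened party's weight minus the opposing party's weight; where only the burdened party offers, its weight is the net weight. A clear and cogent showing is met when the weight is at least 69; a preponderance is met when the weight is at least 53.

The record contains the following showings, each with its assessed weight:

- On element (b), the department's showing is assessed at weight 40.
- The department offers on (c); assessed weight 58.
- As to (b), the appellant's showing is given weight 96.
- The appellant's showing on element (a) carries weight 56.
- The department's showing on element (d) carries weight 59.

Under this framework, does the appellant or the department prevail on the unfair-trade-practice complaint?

appellant

Stage 1 (appellant, a preponderance, weight is at least 53): (a) 56 ≥ 53 — meets; (b) net 96−40=56 ≥ 53 — meets.
  Stage 1 is satisfied; the onus moves to the department.
Stage 2 (department, a clear and cogent showing, weight is at least 69): (c) 58 < 69 — fails; (d) 59 < 69 — fails.
  Stage 2 not carried; the department fails its burden.
The appellant prevails.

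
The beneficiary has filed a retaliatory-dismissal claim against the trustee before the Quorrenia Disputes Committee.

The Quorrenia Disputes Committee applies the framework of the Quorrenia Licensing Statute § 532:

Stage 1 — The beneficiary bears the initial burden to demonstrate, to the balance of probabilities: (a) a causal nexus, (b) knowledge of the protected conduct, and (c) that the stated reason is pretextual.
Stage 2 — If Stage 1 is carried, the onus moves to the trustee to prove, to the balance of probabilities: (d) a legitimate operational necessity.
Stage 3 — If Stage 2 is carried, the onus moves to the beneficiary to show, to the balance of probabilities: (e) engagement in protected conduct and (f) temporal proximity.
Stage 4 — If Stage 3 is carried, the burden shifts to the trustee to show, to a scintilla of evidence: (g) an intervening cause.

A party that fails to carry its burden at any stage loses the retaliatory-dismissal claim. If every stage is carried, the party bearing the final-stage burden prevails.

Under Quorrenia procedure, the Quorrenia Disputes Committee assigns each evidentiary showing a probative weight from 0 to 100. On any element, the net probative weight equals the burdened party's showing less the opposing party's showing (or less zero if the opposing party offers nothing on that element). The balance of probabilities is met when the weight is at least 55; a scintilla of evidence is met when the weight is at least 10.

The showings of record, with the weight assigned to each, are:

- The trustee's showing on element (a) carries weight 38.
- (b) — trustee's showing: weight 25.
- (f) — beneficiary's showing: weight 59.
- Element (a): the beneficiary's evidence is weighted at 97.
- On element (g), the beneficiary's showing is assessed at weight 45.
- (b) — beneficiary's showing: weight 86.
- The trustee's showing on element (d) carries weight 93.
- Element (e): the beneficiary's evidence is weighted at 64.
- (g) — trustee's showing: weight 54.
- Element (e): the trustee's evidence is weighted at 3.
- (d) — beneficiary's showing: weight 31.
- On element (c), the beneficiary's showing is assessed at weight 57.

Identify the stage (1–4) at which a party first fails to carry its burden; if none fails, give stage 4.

stage 4

Stage 1 (beneficiary, the balance of probabilities, weight is at least 55): (a) net 97−38=59 ≥ 55 — meets; (b) net 86−25=61 ≥ 55 — meets; (c) 57 ≥ 55 — meets.
  Stage 1 is satisfied; the onus moves to the trustee.
Stage 2 (trustee, the balance of probabilities, weight is at least 55): (d) net 93−31=62 ≥ 55 — meets.
  All elements met. The burden passes to the beneficiary.
Stage 3 (beneficiary, the balance of probabilities, weight is at least 55): (e) net 64−3=61 ≥ 55 — meets; (f) 59 ≥ 55 — meets.
  The beneficiary carries Stage 3; the trustee now bears the burden.
Stage 4 (trustee, a scintilla of evidence, weight is at least 10): (g) net 54−45=9 < 10 — fails.
  Stage 4 not carried; the trustee fails its burden.
The analysis ends at Stage 4; the beneficiary prevails.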